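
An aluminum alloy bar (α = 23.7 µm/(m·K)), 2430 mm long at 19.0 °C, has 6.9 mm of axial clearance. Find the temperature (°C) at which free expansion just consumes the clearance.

α·L₀·ΔT = 6.9 mm ⇒ ΔT = 6.9 / (23.7×10⁻⁶ × 2430.0) = 119.8 K.
T = 19.0 + 119.8 = 138.8 °C.

139 °C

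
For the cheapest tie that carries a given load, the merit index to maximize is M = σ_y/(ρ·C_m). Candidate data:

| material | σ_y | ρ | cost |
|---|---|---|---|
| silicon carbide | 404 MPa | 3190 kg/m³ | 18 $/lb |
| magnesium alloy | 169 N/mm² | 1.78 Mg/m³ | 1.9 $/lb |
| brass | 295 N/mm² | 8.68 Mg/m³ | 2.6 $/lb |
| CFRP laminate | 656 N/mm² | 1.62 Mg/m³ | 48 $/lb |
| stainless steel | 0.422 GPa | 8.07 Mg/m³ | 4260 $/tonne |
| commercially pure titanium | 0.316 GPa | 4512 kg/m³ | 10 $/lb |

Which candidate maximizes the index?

In SI units:
  silicon carbide: σ_y = 404.0 MPa, ρ = 3190 kg/m³, cost = 39.68 $/kg
  magnesium alloy: σ_y = 169.0 MPa, ρ = 1780 kg/m³, cost = 4.189 $/kg
  brass: σ_y = 295.0 MPa, ρ = 8680 kg/m³, cost = 5.732 $/kg
  CFRP laminate: σ_y = 656.0 MPa, ρ = 1620 kg/m³, cost = 105.8 $/kg
  stainless steel: σ_y = 422.0 MPa, ρ = 8070 kg/m³, cost = 4.260 $/kg
  commercially pure titanium: σ_y = 316.0 MPa, ρ = 4512 kg/m³, cost = 22.05 $/kg
  magnesium alloy: M = 22.7 kN·m per $
  stainless steel: M = 12.3 kN·m per $
  brass: M = 5.93 kN·m per $
  CFRP laminate: M = 3.83 kN·m per $
  silicon carbide: M = 3.19 kN·m per $
  commercially pure titanium: M = 3.18 kN·m per $
Magnesium alloy ranks first.

magnesium alloy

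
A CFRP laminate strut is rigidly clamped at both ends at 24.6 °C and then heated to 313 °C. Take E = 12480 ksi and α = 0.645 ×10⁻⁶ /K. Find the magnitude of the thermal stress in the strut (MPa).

16.0 MPa

E = 12480 ksi = 86.05 GPa.
ΔT = 288.4 K. Constrained thermal stress σ = E·α·ΔT = 86.05×10³ MPa × 0.645×10⁻⁶ × 288.4 = 16.0 MPa (compressive).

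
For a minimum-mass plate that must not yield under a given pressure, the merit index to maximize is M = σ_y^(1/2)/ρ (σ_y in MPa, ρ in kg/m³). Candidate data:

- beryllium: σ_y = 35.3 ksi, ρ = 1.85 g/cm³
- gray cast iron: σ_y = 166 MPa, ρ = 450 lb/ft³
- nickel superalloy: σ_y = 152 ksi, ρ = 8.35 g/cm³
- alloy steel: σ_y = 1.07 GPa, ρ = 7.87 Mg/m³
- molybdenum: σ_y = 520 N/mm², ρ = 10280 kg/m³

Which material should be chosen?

beryllium

Normalizing units and computing the index:
  beryllium: σ_y = 243.4 MPa, ρ = 1850 kg/m³
  gray cast iron: σ_y = 166.0 MPa, ρ = 7208 kg/m³
  nickel superalloy: σ_y = 1048 MPa, ρ = 8350 kg/m³
  alloy steel: σ_y = 1070 MPa, ρ = 7870 kg/m³
  molybdenum: σ_y = 520.0 MPa, ρ = 10280 kg/m³
  beryllium: M = 8.43×10⁻³
  alloy steel: M = 4.16×10⁻³
  nickel superalloy: M = 3.88×10⁻³
  molybdenum: M = 2.22×10⁻³
  gray cast iron: M = 1.79×10⁻³
Beryllium ranks first.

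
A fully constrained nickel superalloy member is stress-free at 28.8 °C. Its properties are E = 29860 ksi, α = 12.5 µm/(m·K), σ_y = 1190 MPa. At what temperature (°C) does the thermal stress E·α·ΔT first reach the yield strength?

491 °C

E = 29860 ksi = 205.9 GPa.
E·α·ΔT = 1190 MPa ⇒ ΔT = 1190 / (205.9×10³ × 12.5×10⁻⁶) = 462.4 K.
T = 28.8 + 462.4 = 491.2 °C.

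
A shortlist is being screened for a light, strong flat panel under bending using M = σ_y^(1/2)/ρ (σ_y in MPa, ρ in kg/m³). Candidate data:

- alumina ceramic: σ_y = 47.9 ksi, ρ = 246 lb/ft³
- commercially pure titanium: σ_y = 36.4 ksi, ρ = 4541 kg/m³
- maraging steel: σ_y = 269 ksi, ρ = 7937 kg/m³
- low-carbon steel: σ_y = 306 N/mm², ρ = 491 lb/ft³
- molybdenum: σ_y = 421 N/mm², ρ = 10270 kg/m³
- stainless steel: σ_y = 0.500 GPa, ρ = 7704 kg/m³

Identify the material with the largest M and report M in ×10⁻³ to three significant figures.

maraging steel, M = 5.43×10⁻³

Normalizing units and computing the index:
  alumina ceramic: σ_y = 330.3 MPa, ρ = 3941 kg/m³
  commercially pure titanium: σ_y = 251.0 MPa, ρ = 4541 kg/m³
  maraging steel: σ_y = 1855 MPa, ρ = 7937 kg/m³
  low-carbon steel: σ_y = 306.0 MPa, ρ = 7865 kg/m³
  molybdenum: σ_y = 421.0 MPa, ρ = 10270 kg/m³
  stainless steel: σ_y = 500.0 MPa, ρ = 7704 kg/m³
  maraging steel: M = 5.43×10⁻³
  alumina ceramic: M = 4.61×10⁻³
  commercially pure titanium: M = 3.49×10⁻³
  stainless steel: M = 2.90×10⁻³
  low-carbon steel: M = 2.22×10⁻³
  molybdenum: M = 2.00×10⁻³
Maraging steel ranks first.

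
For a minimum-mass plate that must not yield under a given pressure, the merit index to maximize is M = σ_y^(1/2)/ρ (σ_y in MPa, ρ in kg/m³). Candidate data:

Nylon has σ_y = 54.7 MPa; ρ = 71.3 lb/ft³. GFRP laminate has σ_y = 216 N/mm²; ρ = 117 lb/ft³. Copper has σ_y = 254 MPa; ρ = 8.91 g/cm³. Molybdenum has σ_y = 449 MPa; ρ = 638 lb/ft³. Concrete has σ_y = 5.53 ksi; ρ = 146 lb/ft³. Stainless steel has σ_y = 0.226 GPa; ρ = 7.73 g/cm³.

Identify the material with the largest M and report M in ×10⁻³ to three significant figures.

GFRP laminate, M = 7.84×10⁻³

In SI units:
  nylon: σ_y = 54.70 MPa, ρ = 1142 kg/m³
  GFRP laminate: σ_y = 216.0 MPa, ρ = 1874 kg/m³
  copper: σ_y = 254.0 MPa, ρ = 8910 kg/m³
  molybdenum: σ_y = 449.0 MPa, ρ = 10220 kg/m³
  concrete: σ_y = 38.13 MPa, ρ = 2339 kg/m³
  stainless steel: σ_y = 226.0 MPa, ρ = 7730 kg/m³
  GFRP laminate: M = 7.84×10⁻³
  nylon: M = 6.48×10⁻³
  concrete: M = 2.64×10⁻³
  molybdenum: M = 2.07×10⁻³
  stainless steel: M = 1.94×10⁻³
  copper: M = 1.79×10⁻³
GFRP laminate has the largest M.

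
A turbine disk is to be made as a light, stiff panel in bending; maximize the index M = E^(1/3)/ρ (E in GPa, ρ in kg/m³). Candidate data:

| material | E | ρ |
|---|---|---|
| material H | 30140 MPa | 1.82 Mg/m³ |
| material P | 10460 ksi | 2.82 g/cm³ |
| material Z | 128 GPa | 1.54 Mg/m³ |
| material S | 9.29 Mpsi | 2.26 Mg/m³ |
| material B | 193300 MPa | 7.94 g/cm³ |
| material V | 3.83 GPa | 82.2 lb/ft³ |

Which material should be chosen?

material Z

Convert each candidate to consistent units, then evaluate M:
  material H: E = 30.14 GPa, ρ = 1820 kg/m³
  material P: E = 72.12 GPa, ρ = 2820 kg/m³
  material Z: E = 128.0 GPa, ρ = 1540 kg/m³
  material S: E = 64.05 GPa, ρ = 2260 kg/m³
  material B: E = 193.3 GPa, ρ = 7940 kg/m³
  material V: E = 3.830 GPa, ρ = 1317 kg/m³
  material Z: M = 3.27×10⁻³
  material S: M = 1.77×10⁻³
  material H: M = 1.71×10⁻³
  material P: M = 1.48×10⁻³
  material V: M = 1.19×10⁻³
  material B: M = 0.728×10⁻³
Highest index: material Z.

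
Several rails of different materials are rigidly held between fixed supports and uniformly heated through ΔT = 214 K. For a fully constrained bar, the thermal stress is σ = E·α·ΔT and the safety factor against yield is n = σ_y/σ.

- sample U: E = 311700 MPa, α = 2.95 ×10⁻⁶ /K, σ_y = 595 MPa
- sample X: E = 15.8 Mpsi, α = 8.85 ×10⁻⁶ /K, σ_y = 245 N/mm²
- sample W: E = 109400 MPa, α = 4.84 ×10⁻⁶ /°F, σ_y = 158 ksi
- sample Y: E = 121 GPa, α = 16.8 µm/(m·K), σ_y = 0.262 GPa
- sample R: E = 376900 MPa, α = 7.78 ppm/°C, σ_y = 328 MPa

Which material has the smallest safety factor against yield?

sample R

Converting E to GPa, α to ×10⁻⁶/K, σ_y to MPa, then σ and n for each:
  sample U: E = 311.7, α = 2.95, σ_y = 595.0 → σ = 197 MPa, n = 3.02
  sample X: E = 108.9, α = 8.85, σ_y = 245.0 → σ = 206 MPa, n = 1.19
  sample W: E = 109.4, α = 8.71, σ_y = 1089 → σ = 204 MPa, n = 5.34
  sample Y: E = 121.0, α = 16.8, σ_y = 262.0 → σ = 435 MPa, n = 0.602
  sample R: E = 376.9, α = 7.78, σ_y = 328.0 → σ = 628 MPa, n = 0.523
Smallest n: sample R with n = 0.523.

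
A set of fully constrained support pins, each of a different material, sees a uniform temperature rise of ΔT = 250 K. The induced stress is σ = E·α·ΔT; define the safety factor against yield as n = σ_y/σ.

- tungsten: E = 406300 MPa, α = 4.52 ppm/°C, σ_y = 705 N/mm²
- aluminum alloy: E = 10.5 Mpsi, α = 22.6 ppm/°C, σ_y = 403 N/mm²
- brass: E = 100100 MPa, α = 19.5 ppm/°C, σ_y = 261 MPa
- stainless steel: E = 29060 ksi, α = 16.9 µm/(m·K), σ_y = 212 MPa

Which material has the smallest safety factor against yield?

In consistent units (E in GPa, α in ×10⁻⁶/K, σ_y in MPa):
  tungsten: E = 406.3, α = 4.52, σ_y = 705.0 → σ = 459 MPa, n = 1.54
  aluminum alloy: E = 72.39, α = 22.6, σ_y = 403.0 → σ = 409 MPa, n = 0.985
  brass: E = 100.1, α = 19.5, σ_y = 261.0 → σ = 488 MPa, n = 0.535
  stainless steel: E = 200.4, α = 16.9, σ_y = 212.0 → σ = 847 MPa, n = 0.250
Smallest n: stainless steel with n = 0.250.

stainless steel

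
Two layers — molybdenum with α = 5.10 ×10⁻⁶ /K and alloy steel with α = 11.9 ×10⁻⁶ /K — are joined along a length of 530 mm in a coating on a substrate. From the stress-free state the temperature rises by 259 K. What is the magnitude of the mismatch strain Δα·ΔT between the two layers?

1.76×10⁻³

Δα = |5.10 − 11.9|×10⁻⁶/K = 6.80×10⁻⁶/K.
Mismatch strain = Δα·ΔT = 6.80×10⁻⁶ × 259.0 = 1.76×10⁻³.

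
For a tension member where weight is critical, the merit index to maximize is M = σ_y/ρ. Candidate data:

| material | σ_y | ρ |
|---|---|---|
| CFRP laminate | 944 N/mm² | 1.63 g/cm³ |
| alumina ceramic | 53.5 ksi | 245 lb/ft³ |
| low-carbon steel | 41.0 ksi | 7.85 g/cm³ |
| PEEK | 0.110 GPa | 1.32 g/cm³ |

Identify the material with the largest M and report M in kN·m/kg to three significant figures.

Putting every candidate on a common basis:
  CFRP laminate: σ_y = 944.0 MPa, ρ = 1630 kg/m³
  alumina ceramic: σ_y = 368.9 MPa, ρ = 3925 kg/m³
  low-carbon steel: σ_y = 282.7 MPa, ρ = 7850 kg/m³
  PEEK: σ_y = 110.0 MPa, ρ = 1320 kg/m³
  CFRP laminate: M = 579 kN·m/kg
  alumina ceramic: M = 94.0 kN·m/kg
  PEEK: M = 83.3 kN·m/kg
  low-carbon steel: M = 36.0 kN·m/kg
The maximum is for CFRP laminate.

CFRP laminate, M = 579 kN·m/kg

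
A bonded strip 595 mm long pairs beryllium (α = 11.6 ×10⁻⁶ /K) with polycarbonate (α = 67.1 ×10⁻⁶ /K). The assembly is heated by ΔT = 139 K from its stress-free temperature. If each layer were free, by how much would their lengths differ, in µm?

4590 µm

Δα = |11.6 − 67.1|×10⁻⁶/K = 55.5×10⁻⁶/K.
ΔL_mismatch = Δα·L·ΔT = 55.5×10⁻⁶ × 595.0 mm × 139.0 K = 4590 µm.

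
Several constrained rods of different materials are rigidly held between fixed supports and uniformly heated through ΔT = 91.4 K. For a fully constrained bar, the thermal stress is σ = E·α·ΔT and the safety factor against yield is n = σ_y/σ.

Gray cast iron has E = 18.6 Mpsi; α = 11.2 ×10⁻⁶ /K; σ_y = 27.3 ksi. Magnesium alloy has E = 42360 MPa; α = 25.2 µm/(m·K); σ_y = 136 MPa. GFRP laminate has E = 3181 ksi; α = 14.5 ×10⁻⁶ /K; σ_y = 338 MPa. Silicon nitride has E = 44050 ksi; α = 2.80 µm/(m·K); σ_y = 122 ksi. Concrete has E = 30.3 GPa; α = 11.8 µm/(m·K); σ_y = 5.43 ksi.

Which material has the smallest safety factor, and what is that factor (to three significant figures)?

concrete, n = 1.15

With everything in SI (GPa, ×10⁻⁶/K, MPa):
  gray cast iron: E = 128.2, α = 11.2, σ_y = 188.2 → σ = 131 MPa, n = 1.43
  magnesium alloy: E = 42.36, α = 25.2, σ_y = 136.0 → σ = 97.6 MPa, n = 1.39
  GFRP laminate: E = 21.93, α = 14.5, σ_y = 338.0 → σ = 29.1 MPa, n = 11.6
  silicon nitride: E = 303.7, α = 2.80, σ_y = 841.2 → σ = 77.7 MPa, n = 10.8
  concrete: E = 30.30, α = 11.8, σ_y = 37.44 → σ = 32.7 MPa, n = 1.15
The minimum is concrete at n = 1.15.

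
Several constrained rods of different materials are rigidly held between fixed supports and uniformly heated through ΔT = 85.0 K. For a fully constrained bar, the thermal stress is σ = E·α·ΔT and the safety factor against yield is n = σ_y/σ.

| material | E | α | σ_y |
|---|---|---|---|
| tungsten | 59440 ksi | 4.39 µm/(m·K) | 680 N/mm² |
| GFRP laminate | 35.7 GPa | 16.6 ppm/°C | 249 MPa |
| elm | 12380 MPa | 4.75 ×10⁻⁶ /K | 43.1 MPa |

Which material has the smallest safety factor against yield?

tungsten

In consistent units (E in GPa, α in ×10⁻⁶/K, σ_y in MPa):
  tungsten: E = 409.8, α = 4.39, σ_y = 680.0 → σ = 153 MPa, n = 4.45
  GFRP laminate: E = 35.70, α = 16.6, σ_y = 249.0 → σ = 50.4 MPa, n = 4.94
  elm: E = 12.38, α = 4.75, σ_y = 43.10 → σ = 5.00 MPa, n = 8.62
The minimum is tungsten at n = 4.45.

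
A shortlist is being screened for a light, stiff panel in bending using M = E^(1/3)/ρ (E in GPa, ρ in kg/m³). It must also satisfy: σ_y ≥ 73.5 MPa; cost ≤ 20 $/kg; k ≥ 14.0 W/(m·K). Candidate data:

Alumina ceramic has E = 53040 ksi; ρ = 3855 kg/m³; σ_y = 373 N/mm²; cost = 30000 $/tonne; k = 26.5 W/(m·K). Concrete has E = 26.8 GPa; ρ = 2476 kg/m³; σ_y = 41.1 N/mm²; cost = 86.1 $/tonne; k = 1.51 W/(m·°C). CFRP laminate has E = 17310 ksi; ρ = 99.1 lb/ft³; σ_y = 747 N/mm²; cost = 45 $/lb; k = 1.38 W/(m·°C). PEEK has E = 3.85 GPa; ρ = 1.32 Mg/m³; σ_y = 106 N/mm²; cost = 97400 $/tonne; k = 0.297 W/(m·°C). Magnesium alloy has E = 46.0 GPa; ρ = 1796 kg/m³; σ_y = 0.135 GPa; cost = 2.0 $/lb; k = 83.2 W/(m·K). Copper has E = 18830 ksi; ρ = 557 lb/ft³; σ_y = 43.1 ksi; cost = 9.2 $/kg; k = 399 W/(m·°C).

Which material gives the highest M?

Screen on constraints: σ_y ≥ 73.5 MPa; cost ≤ 20 $/kg; k ≥ 14.0 W/(m·K). Survivors: magnesium alloy, copper.
Convert each candidate to consistent units, then evaluate M:
  magnesium alloy: E = 46.00 GPa, ρ = 1796 kg/m³
  copper: E = 129.8 GPa, ρ = 8922 kg/m³
  magnesium alloy: M = 2.00×10⁻³
  copper: M = 0.568×10⁻³
Magnesium alloy ranks first.

magnesium alloy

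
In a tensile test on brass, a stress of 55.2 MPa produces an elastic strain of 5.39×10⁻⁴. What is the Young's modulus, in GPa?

E = σ/ε = 55.2 MPa / 5.39×10⁻⁴ = 102400 MPa = 102 GPa.

102 GPa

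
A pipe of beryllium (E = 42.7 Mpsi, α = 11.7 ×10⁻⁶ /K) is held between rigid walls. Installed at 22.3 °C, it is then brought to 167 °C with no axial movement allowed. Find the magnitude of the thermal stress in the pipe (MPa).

498 MPa

E = 42.7 Mpsi = 294.4 GPa.
ΔT = 144.7 K. Constrained thermal stress σ = E·α·ΔT = 294.4×10³ MPa × 11.7×10⁻⁶ × 144.7 = 498 MPa (compressive).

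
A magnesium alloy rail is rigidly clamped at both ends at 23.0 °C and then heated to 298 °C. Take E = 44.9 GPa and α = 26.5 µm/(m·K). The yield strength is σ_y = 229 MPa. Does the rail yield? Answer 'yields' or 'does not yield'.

yields

ΔT = 275.0 K. Constrained thermal stress σ = E·α·ΔT = 44.90×10³ MPa × 26.5×10⁻⁶ × 275.0 = 327 MPa (compressive).
Compare to σ_y = 229 MPa: σ ≥ σ_y, so it yields.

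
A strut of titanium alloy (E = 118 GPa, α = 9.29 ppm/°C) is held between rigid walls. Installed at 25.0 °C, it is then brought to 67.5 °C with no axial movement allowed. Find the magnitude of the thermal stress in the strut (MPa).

ΔT = 42.50 K. Constrained thermal stress σ = E·α·ΔT = 118.0×10³ MPa × 9.29×10⁻⁶ × 42.50 = 46.6 MPa (compressive).

46.6 MPa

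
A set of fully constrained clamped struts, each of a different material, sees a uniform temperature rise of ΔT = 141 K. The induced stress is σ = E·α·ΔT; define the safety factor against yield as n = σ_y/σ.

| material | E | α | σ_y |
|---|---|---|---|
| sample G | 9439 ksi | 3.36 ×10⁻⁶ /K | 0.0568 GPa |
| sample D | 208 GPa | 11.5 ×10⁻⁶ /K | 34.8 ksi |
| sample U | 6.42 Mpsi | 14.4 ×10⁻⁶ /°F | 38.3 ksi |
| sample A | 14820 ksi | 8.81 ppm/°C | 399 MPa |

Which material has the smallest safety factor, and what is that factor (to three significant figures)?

In consistent units (E in GPa, α in ×10⁻⁶/K, σ_y in MPa):
  sample G: E = 65.08, α = 3.36, σ_y = 56.80 → σ = 30.8 MPa, n = 1.84
  sample D: E = 208.0, α = 11.5, σ_y = 239.9 → σ = 337 MPa, n = 0.711
  sample U: E = 44.26, α = 25.9, σ_y = 264.1 → σ = 162 MPa, n = 1.63
  sample A: E = 102.2, α = 8.81, σ_y = 399.0 → σ = 127 MPa, n = 3.14
Sample D has the lowest safety factor, n = 0.711.

sample D, n = 0.711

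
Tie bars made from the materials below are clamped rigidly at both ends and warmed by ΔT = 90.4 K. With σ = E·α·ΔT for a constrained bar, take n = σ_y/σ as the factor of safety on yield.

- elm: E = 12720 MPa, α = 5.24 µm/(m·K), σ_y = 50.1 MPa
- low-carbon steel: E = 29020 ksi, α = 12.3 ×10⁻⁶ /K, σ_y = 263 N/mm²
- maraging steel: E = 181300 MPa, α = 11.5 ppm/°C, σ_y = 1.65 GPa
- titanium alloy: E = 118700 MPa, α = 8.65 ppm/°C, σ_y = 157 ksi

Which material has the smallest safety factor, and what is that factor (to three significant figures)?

low-carbon steel, n = 1.18

Per material, after unit conversion:
  elm: E = 12.72, α = 5.24, σ_y = 50.10 → σ = 6.03 MPa, n = 8.31
  low-carbon steel: E = 200.1, α = 12.3, σ_y = 263.0 → σ = 222 MPa, n = 1.18
  maraging steel: E = 181.3, α = 11.5, σ_y = 1650 → σ = 188 MPa, n = 8.75
  titanium alloy: E = 118.7, α = 8.65, σ_y = 1082 → σ = 92.8 MPa, n = 11.7
Low-carbon steel has the lowest safety factor, n = 1.18.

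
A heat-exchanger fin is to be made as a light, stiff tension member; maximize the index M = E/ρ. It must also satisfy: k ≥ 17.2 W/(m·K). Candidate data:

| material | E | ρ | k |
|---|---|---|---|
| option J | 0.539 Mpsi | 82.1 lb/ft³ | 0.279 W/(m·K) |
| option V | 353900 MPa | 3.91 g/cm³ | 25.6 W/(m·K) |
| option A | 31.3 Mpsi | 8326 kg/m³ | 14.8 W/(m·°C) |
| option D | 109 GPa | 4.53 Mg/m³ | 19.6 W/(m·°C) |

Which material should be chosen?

option V

Screen on constraints: k ≥ 17.2 W/(m·K). Survivors: option V, option D.
Putting every candidate on a common basis:
  option V: E = 353.9 GPa, ρ = 3910 kg/m³
  option D: E = 109.0 GPa, ρ = 4530 kg/m³
  option V: M = 90.5 MN·m/kg
  option D: M = 24.1 MN·m/kg
Option V ranks first.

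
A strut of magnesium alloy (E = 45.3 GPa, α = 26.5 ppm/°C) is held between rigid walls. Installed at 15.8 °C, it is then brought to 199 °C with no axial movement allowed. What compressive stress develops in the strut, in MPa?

220 MPa

ΔT = 183.2 K. Constrained thermal stress σ = E·α·ΔT = 45.30×10³ MPa × 26.5×10⁻⁶ × 183.2 = 220 MPa (compressive).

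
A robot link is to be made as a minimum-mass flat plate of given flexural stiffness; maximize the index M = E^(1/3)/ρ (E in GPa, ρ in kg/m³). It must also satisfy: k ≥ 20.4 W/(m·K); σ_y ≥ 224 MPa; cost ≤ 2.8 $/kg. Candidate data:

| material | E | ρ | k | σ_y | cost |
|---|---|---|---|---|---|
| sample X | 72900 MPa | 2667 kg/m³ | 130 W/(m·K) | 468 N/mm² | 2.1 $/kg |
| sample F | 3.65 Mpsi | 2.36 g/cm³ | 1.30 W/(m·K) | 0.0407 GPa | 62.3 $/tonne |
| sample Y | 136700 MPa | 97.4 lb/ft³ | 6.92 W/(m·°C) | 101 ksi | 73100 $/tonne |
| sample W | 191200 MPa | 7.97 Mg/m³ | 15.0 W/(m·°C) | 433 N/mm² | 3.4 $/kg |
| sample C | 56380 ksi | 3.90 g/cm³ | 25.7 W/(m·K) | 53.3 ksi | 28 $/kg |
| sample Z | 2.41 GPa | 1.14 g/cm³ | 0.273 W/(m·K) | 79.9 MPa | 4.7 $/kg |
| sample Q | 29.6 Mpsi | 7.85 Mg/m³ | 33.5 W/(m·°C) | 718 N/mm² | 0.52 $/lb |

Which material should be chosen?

sample X

Screen on constraints: k ≥ 20.4 W/(m·K); σ_y ≥ 224 MPa; cost ≤ 2.8 $/kg. Survivors: sample X, sample Q.
Normalizing units and computing the index:
  sample X: E = 72.90 GPa, ρ = 2667 kg/m³
  sample Q: E = 204.1 GPa, ρ = 7850 kg/m³
  sample X: M = 1.57×10⁻³
  sample Q: M = 0.750×10⁻³
The maximum is for sample X.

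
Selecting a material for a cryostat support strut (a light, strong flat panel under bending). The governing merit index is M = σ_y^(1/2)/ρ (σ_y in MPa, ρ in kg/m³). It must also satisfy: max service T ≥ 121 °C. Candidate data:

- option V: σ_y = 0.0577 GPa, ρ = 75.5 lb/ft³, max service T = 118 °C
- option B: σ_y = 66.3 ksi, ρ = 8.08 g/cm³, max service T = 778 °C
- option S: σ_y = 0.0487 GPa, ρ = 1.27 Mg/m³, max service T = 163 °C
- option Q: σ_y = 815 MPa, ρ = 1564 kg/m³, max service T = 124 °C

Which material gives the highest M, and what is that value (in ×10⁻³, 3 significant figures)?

option Q, M = 18.3×10⁻³

Screen on constraints: max service T ≥ 121 °C. Survivors: option B, option S, option Q.
Convert each candidate to consistent units, then evaluate M:
  option B: σ_y = 457.1 MPa, ρ = 8080 kg/m³
  option S: σ_y = 48.70 MPa, ρ = 1270 kg/m³
  option Q: σ_y = 815.0 MPa, ρ = 1564 kg/m³
  option Q: M = 18.3×10⁻³
  option S: M = 5.49×10⁻³
  option B: M = 2.65×10⁻³
Highest index: option Q.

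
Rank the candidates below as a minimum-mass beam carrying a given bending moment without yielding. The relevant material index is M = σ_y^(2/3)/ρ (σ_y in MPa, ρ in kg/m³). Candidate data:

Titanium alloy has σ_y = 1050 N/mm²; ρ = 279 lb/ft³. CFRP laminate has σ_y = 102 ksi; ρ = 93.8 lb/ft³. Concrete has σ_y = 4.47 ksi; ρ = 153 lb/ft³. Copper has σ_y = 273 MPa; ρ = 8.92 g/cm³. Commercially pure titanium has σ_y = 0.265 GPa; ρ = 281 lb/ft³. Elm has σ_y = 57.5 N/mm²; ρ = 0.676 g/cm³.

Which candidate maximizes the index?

CFRP laminate

Putting every candidate on a common basis:
  titanium alloy: σ_y = 1050 MPa, ρ = 4469 kg/m³
  CFRP laminate: σ_y = 703.3 MPa, ρ = 1503 kg/m³
  concrete: σ_y = 30.82 MPa, ρ = 2451 kg/m³
  copper: σ_y = 273.0 MPa, ρ = 8920 kg/m³
  commercially pure titanium: σ_y = 265.0 MPa, ρ = 4501 kg/m³
  elm: σ_y = 57.50 MPa, ρ = 676.0 kg/m³
  CFRP laminate: M = 52.6×10⁻³
  titanium alloy: M = 23.1×10⁻³
  elm: M = 22.0×10⁻³
  commercially pure titanium: M = 9.17×10⁻³
  copper: M = 4.72×10⁻³
  concrete: M = 4.01×10⁻³
CFRP laminate has the largest M.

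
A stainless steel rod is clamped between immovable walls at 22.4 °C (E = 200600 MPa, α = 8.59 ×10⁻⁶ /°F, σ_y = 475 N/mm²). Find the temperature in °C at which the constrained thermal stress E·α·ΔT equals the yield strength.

E = 200600 MPa = 200.6 GPa.
α = 8.59×10⁻⁶/°F × 9/5 = 15.5×10⁻⁶/K.
σ_y = 475 N/mm² = 475.0 MPa.
E·α·ΔT = 475.0 MPa ⇒ ΔT = 475.0 / (200.6×10³ × 15.5×10⁻⁶) = 153.1 K.
T = 22.4 + 153.1 = 175.5 °C.

176 °C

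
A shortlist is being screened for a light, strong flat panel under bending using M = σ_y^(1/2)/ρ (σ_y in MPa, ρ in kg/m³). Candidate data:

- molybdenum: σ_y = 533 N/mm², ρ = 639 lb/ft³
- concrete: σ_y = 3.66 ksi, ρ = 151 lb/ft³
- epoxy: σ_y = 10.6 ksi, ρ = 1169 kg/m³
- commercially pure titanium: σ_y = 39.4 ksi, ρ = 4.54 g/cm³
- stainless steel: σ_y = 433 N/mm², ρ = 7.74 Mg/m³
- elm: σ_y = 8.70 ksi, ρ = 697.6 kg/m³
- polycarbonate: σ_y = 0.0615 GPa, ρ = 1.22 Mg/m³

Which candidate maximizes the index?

Convert each candidate to consistent units, then evaluate M:
  molybdenum: σ_y = 533.0 MPa, ρ = 10240 kg/m³
  concrete: σ_y = 25.23 MPa, ρ = 2419 kg/m³
  epoxy: σ_y = 73.08 MPa, ρ = 1169 kg/m³
  commercially pure titanium: σ_y = 271.7 MPa, ρ = 4540 kg/m³
  stainless steel: σ_y = 433.0 MPa, ρ = 7740 kg/m³
  elm: σ_y = 59.98 MPa, ρ = 697.6 kg/m³
  polycarbonate: σ_y = 61.50 MPa, ρ = 1220 kg/m³
  elm: M = 11.1×10⁻³
  epoxy: M = 7.31×10⁻³
  polycarbonate: M = 6.43×10⁻³
  commercially pure titanium: M = 3.63×10⁻³
  stainless steel: M = 2.69×10⁻³
  molybdenum: M = 2.26×10⁻³
  concrete: M = 2.08×10⁻³
Elm ranks first.

elm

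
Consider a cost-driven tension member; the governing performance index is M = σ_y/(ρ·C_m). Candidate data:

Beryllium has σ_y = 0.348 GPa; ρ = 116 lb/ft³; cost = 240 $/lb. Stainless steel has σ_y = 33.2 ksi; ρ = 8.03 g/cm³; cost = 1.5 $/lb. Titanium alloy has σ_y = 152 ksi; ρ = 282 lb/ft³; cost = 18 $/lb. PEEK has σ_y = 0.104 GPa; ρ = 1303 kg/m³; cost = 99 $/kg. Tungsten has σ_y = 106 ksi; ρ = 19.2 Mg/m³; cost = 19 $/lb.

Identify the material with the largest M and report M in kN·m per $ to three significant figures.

After converting to SI:
  beryllium: σ_y = 348.0 MPa, ρ = 1858 kg/m³, cost = 529.1 $/kg
  stainless steel: σ_y = 228.9 MPa, ρ = 8030 kg/m³, cost = 3.307 $/kg
  titanium alloy: σ_y = 1048 MPa, ρ = 4517 kg/m³, cost = 39.68 $/kg
  PEEK: σ_y = 104.0 MPa, ρ = 1303 kg/m³, cost = 99.00 $/kg
  tungsten: σ_y = 730.8 MPa, ρ = 19200 kg/m³, cost = 41.89 $/kg
  stainless steel: M = 8.62 kN·m per $
  titanium alloy: M = 5.85 kN·m per $
  tungsten: M = 0.909 kN·m per $
  PEEK: M = 0.806 kN·m per $
  beryllium: M = 0.354 kN·m per $
Highest index: stainless steel.

stainless steel, M = 8.62 kN·m per $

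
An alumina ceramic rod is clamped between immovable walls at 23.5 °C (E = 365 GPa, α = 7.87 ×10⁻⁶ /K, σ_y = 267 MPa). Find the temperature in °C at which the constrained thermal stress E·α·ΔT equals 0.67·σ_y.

85.8 °C

E·α·ΔT = 178.9 MPa ⇒ ΔT = 178.9 / (365.0×10³ × 7.87×10⁻⁶) = 62.28 K.
T = 23.5 + 62.28 = 85.78 °C.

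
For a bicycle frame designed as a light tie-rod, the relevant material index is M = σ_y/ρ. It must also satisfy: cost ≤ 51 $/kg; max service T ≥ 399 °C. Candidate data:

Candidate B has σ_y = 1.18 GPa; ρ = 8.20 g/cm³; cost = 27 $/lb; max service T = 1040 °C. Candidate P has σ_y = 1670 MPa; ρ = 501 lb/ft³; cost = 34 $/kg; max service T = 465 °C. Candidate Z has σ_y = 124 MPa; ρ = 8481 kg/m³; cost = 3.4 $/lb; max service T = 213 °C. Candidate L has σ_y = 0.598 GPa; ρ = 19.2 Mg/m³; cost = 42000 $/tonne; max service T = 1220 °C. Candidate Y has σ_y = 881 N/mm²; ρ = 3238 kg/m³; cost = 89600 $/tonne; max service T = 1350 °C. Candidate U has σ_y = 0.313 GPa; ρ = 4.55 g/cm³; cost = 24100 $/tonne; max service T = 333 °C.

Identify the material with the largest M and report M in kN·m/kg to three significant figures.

candidate P, M = 208 kN·m/kg

Screen on constraints: cost ≤ 51 $/kg; max service T ≥ 399 °C. Survivors: candidate P, candidate L.
Normalizing units and computing the index:
  candidate P: σ_y = 1670 MPa, ρ = 8025 kg/m³
  candidate L: σ_y = 598.0 MPa, ρ = 19200 kg/m³
  candidate P: M = 208 kN·m/kg
  candidate L: M = 31.1 kN·m/kg
Candidate P has the largest M.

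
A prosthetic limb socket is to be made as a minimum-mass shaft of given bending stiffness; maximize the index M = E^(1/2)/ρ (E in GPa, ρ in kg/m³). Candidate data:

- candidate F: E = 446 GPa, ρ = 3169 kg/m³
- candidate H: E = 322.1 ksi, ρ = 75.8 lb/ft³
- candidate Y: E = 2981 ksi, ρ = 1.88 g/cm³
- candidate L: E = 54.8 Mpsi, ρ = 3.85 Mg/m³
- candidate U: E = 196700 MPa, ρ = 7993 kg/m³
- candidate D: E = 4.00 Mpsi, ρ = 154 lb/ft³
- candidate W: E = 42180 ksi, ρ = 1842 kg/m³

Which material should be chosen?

After converting to SI:
  candidate F: E = 446.0 GPa, ρ = 3169 kg/m³
  candidate H: E = 2.221 GPa, ρ = 1214 kg/m³
  candidate Y: E = 20.55 GPa, ρ = 1880 kg/m³
  candidate L: E = 377.8 GPa, ρ = 3850 kg/m³
  candidate U: E = 196.7 GPa, ρ = 7993 kg/m³
  candidate D: E = 27.58 GPa, ρ = 2467 kg/m³
  candidate W: E = 290.8 GPa, ρ = 1842 kg/m³
  candidate W: M = 9.26×10⁻³
  candidate F: M = 6.66×10⁻³
  candidate L: M = 5.05×10⁻³
  candidate Y: M = 2.41×10⁻³
  candidate D: M = 2.13×10⁻³
  candidate U: M = 1.75×10⁻³
  candidate H: M = 1.23×10⁻³
Highest index: candidate W.

candidate W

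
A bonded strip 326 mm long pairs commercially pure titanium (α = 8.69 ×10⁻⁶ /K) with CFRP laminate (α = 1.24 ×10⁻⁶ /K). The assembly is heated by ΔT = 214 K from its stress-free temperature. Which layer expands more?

commercially pure titanium

α(commercially pure titanium) = 8.69×10⁻⁶/K vs α(CFRP laminate) = 1.24×10⁻⁶/K.
Higher α expands more for the same ΔT: commercially pure titanium.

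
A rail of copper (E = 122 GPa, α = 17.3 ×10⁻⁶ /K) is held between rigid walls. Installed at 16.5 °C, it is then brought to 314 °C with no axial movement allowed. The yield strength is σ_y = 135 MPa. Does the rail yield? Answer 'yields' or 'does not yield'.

ΔT = 297.5 K. Constrained thermal stress σ = E·α·ΔT = 122.0×10³ MPa × 17.3×10⁻⁶ × 297.5 = 628 MPa (compressive).
Compare to σ_y = 135 MPa: σ ≥ σ_y, so it yields.

yields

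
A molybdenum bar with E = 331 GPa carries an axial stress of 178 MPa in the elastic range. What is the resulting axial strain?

ε = σ/E = 178 / 331000 = 5.38×10⁻⁴.

5.38×10⁻⁴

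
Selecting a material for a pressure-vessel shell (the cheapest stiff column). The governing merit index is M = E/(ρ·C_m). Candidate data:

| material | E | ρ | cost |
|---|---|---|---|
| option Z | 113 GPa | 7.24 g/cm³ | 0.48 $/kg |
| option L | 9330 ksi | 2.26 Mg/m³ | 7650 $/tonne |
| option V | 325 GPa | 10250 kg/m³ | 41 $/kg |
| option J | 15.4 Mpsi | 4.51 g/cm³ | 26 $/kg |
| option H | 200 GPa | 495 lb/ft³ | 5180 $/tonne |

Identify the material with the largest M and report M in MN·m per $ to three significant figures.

option Z, M = 32.5 MN·m per $

In SI units:
  option Z: E = 113.0 GPa, ρ = 7240 kg/m³, cost = 0.4800 $/kg
  option L: E = 64.33 GPa, ρ = 2260 kg/m³, cost = 7.650 $/kg
  option V: E = 325.0 GPa, ρ = 10250 kg/m³, cost = 41.00 $/kg
  option J: E = 106.2 GPa, ρ = 4510 kg/m³, cost = 26.00 $/kg
  option H: E = 200.0 GPa, ρ = 7929 kg/m³, cost = 5.180 $/kg
  option Z: M = 32.5 MN·m per $
  option H: M = 4.87 MN·m per $
  option L: M = 3.72 MN·m per $
  option J: M = 0.906 MN·m per $
  option V: M = 0.773 MN·m per $
Option Z ranks first.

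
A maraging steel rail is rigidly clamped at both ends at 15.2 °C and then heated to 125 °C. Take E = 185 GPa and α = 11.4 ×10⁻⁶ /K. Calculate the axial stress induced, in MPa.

232 MPa

ΔT = 109.8 K. Constrained thermal stress σ = E·α·ΔT = 185.0×10³ MPa × 11.4×10⁻⁶ × 109.8 = 232 MPa (compressive).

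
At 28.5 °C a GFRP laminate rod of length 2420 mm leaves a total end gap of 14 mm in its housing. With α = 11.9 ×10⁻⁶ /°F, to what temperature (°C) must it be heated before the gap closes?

α = 11.9×10⁻⁶/°F × 9/5 = 21.4×10⁻⁶/K.
α·L₀·ΔT = 14.0 mm ⇒ ΔT = 14.0 / (21.4×10⁻⁶ × 2420.0) = 270.1 K.
T = 28.5 + 270.1 = 298.6 °C.

299 °C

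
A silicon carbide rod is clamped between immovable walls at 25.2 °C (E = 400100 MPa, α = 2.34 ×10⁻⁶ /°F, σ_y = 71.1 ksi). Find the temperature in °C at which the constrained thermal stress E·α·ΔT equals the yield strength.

E = 400100 MPa = 400.1 GPa.
α = 2.34×10⁻⁶/°F × 9/5 = 4.21×10⁻⁶/K.
σ_y = 71.1 ksi = 490.2 MPa.
E·α·ΔT = 490.2 MPa ⇒ ΔT = 490.2 / (400.1×10³ × 4.21×10⁻⁶) = 290.9 K.
T = 25.2 + 290.9 = 316.1 °C.

316 °C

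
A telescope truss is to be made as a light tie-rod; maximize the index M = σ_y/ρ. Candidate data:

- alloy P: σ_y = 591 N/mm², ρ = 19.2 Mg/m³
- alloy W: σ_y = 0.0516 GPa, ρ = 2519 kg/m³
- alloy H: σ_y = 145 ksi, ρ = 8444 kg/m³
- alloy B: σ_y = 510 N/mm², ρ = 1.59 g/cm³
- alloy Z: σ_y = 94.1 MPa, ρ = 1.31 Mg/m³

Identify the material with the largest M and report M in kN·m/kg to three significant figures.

alloy B, M = 321 kN·m/kg

In SI units:
  alloy P: σ_y = 591.0 MPa, ρ = 19200 kg/m³
  alloy W: σ_y = 51.60 MPa, ρ = 2519 kg/m³
  alloy H: σ_y = 999.7 MPa, ρ = 8444 kg/m³
  alloy B: σ_y = 510.0 MPa, ρ = 1590 kg/m³
  alloy Z: σ_y = 94.10 MPa, ρ = 1310 kg/m³
  alloy B: M = 321 kN·m/kg
  alloy H: M = 118 kN·m/kg
  alloy Z: M = 71.8 kN·m/kg
  alloy P: M = 30.8 kN·m/kg
  alloy W: M = 20.5 kN·m/kg
The maximum is for alloy B.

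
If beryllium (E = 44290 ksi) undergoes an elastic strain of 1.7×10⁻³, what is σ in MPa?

E = 44290 ksi = 305.4 GPa.
σ = E·ε = 305400 MPa × 1.7×10⁻³ = 519 MPa.

519 MPa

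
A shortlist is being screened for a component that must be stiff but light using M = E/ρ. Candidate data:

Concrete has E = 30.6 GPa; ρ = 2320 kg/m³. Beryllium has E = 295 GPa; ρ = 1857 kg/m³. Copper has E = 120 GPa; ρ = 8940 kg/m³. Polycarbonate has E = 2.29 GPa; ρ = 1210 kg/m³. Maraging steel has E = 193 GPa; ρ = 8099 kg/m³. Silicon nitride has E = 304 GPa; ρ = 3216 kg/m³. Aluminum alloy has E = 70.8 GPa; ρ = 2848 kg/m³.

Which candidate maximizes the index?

Per-candidate index values:
  beryllium: M = 159 MN·m/kg
  silicon nitride: M = 94.5 MN·m/kg
  aluminum alloy: M = 24.9 MN·m/kg
  maraging steel: M = 23.8 MN·m/kg
  copper: M = 13.4 MN·m/kg
  concrete: M = 13.2 MN·m/kg
  polycarbonate: M = 1.89 MN·m/kg
Highest index: beryllium.

beryllium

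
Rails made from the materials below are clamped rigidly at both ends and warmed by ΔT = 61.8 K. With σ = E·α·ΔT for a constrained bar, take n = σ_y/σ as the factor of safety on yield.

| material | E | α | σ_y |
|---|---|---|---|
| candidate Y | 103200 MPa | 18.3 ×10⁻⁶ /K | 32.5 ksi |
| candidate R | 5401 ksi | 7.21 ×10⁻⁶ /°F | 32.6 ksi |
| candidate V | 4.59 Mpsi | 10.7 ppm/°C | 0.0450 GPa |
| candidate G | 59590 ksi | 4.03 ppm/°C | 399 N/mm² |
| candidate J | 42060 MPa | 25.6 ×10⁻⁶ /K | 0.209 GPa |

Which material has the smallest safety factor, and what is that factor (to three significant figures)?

Converting E to GPa, α to ×10⁻⁶/K, σ_y to MPa, then σ and n for each:
  candidate Y: E = 103.2, α = 18.3, σ_y = 224.1 → σ = 117 MPa, n = 1.92
  candidate R: E = 37.24, α = 13.0, σ_y = 224.8 → σ = 29.9 MPa, n = 7.53
  candidate V: E = 31.65, α = 10.7, σ_y = 45.00 → σ = 20.9 MPa, n = 2.15
  candidate G: E = 410.9, α = 4.03, σ_y = 399.0 → σ = 102 MPa, n = 3.90
  candidate J: E = 42.06, α = 25.6, σ_y = 209.0 → σ = 66.5 MPa, n = 3.14
The minimum is candidate Y at n = 1.92.

candidate Y, n = 1.92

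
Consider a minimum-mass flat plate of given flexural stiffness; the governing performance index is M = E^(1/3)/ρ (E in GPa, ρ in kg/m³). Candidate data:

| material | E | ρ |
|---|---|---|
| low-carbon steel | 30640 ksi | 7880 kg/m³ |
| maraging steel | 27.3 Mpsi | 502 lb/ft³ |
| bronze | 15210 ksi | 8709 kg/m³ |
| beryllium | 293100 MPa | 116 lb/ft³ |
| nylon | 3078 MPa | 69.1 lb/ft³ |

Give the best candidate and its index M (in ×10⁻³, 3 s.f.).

In SI units:
  low-carbon steel: E = 211.3 GPa, ρ = 7880 kg/m³
  maraging steel: E = 188.2 GPa, ρ = 8041 kg/m³
  bronze: E = 104.9 GPa, ρ = 8709 kg/m³
  beryllium: E = 293.1 GPa, ρ = 1858 kg/m³
  nylon: E = 3.078 GPa, ρ = 1107 kg/m³
  beryllium: M = 3.57×10⁻³
  nylon: M = 1.31×10⁻³
  low-carbon steel: M = 0.756×10⁻³
  maraging steel: M = 0.713×10⁻³
  bronze: M = 0.541×10⁻³
Beryllium ranks first.

beryllium, M = 3.57×10⁻³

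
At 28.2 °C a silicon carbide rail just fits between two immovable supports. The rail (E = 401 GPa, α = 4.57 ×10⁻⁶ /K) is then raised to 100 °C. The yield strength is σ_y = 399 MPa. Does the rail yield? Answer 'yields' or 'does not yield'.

does not yield

ΔT = 71.80 K. Constrained thermal stress σ = E·α·ΔT = 401.0×10³ MPa × 4.57×10⁻⁶ × 71.80 = 132 MPa (compressive).
Compare to σ_y = 399 MPa: σ < σ_y, so it does not yield.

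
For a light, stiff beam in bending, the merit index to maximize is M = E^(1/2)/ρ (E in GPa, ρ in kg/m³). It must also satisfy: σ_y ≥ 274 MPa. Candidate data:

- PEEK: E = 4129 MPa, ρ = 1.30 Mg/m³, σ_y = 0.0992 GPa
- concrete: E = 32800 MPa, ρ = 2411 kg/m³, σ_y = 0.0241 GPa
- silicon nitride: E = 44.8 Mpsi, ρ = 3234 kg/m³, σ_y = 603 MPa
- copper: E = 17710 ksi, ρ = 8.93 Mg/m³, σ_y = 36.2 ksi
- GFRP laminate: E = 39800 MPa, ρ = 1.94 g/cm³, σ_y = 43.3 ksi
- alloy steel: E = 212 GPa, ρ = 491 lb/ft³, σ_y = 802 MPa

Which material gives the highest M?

silicon nitride

Screen on constraints: σ_y ≥ 274 MPa. Survivors: silicon nitride, GFRP laminate, alloy steel.
Normalizing units and computing the index:
  silicon nitride: E = 308.9 GPa, ρ = 3234 kg/m³
  GFRP laminate: E = 39.80 GPa, ρ = 1940 kg/m³
  alloy steel: E = 212.0 GPa, ρ = 7865 kg/m³
  silicon nitride: M = 5.43×10⁻³
  GFRP laminate: M = 3.25×10⁻³
  alloy steel: M = 1.85×10⁻³
Silicon nitride ranks first.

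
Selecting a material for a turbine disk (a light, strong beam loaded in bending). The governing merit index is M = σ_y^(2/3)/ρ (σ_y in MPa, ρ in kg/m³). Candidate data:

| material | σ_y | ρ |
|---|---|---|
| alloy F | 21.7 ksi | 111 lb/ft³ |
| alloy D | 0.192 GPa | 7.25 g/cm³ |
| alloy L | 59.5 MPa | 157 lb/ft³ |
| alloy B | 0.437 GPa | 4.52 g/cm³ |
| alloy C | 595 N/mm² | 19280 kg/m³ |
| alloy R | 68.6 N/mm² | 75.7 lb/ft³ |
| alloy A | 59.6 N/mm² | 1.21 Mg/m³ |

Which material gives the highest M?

Putting every candidate on a common basis:
  alloy F: σ_y = 149.6 MPa, ρ = 1778 kg/m³
  alloy D: σ_y = 192.0 MPa, ρ = 7250 kg/m³
  alloy L: σ_y = 59.50 MPa, ρ = 2515 kg/m³
  alloy B: σ_y = 437.0 MPa, ρ = 4520 kg/m³
  alloy C: σ_y = 595.0 MPa, ρ = 19280 kg/m³
  alloy R: σ_y = 68.60 MPa, ρ = 1213 kg/m³
  alloy A: σ_y = 59.60 MPa, ρ = 1210 kg/m³
  alloy F: M = 15.9×10⁻³
  alloy R: M = 13.8×10⁻³
  alloy B: M = 12.7×10⁻³
  alloy A: M = 12.6×10⁻³
  alloy L: M = 6.06×10⁻³
  alloy D: M = 4.59×10⁻³
  alloy C: M = 3.67×10⁻³
Highest index: alloy F.

alloy F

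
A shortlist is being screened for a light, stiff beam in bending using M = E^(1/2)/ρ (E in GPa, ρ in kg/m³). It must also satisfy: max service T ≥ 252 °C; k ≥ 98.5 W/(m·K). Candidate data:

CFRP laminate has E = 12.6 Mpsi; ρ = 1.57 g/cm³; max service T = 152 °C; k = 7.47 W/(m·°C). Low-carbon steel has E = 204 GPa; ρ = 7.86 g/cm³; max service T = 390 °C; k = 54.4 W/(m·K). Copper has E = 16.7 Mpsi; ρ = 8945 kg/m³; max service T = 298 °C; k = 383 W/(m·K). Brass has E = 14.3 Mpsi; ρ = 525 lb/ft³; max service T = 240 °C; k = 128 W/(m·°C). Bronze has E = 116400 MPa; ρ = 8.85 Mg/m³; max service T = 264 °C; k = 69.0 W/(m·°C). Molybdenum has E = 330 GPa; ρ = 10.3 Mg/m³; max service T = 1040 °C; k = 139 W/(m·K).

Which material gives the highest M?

molybdenum

Screen on constraints: max service T ≥ 252 °C; k ≥ 98.5 W/(m·K). Survivors: copper, molybdenum.
Convert each candidate to consistent units, then evaluate M:
  copper: E = 115.1 GPa, ρ = 8945 kg/m³
  molybdenum: E = 330.0 GPa, ρ = 10300 kg/m³
  molybdenum: M = 1.76×10⁻³
  copper: M = 1.20×10⁻³
Molybdenum ranks first.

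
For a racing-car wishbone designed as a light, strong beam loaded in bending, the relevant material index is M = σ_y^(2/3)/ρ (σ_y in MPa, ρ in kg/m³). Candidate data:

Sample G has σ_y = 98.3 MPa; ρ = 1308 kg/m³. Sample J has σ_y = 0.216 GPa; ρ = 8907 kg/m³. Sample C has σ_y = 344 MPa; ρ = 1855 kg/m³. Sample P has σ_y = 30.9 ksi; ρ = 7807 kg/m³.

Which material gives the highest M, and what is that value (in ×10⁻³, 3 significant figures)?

Putting every candidate on a common basis:
  sample G: σ_y = 98.30 MPa, ρ = 1308 kg/m³
  sample J: σ_y = 216.0 MPa, ρ = 8907 kg/m³
  sample C: σ_y = 344.0 MPa, ρ = 1855 kg/m³
  sample P: σ_y = 213.0 MPa, ρ = 7807 kg/m³
  sample C: M = 26.5×10⁻³
  sample G: M = 16.3×10⁻³
  sample P: M = 4.57×10⁻³
  sample J: M = 4.04×10⁻³
Sample C ranks first.

sample C, M = 26.5×10⁻³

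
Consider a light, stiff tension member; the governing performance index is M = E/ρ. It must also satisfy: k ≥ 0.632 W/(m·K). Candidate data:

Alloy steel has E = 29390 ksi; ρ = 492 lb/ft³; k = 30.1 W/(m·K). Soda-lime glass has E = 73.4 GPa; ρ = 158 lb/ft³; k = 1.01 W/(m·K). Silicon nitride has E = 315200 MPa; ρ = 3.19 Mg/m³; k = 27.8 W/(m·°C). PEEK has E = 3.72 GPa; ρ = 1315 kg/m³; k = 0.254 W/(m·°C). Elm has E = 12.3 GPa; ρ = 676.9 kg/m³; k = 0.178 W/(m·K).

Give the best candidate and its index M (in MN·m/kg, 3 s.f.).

silicon nitride, M = 98.8 MN·m/kg

Screen on constraints: k ≥ 0.632 W/(m·K). Survivors: alloy steel, soda-lime glass, silicon nitride.
In SI units:
  alloy steel: E = 202.6 GPa, ρ = 7881 kg/m³
  soda-lime glass: E = 73.40 GPa, ρ = 2531 kg/m³
  silicon nitride: E = 315.2 GPa, ρ = 3190 kg/m³
  silicon nitride: M = 98.8 MN·m/kg
  soda-lime glass: M = 29.0 MN·m/kg
  alloy steel: M = 25.7 MN·m/kg
Silicon nitride has the largest M.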